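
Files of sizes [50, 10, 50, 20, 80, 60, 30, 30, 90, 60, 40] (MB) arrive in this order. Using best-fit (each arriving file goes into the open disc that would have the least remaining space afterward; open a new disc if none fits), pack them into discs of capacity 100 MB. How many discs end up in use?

  50 → disc 1 (new)  [load 50/100]
  10 → disc 1  [load 60/100]
  50 → disc 2 (new)  [load 50/100]
  20 → disc 1  [load 80/100]
  80 → disc 3 (new)  [load 80/100]
  60 → disc 4 (new)  [load 60/100]
  30 → disc 4  [load 90/100]
  30 → disc 2  [load 80/100]
  90 → disc 5 (new)  [load 90/100]
  60 → disc 6 (new)  [load 60/100]
  40 → disc 6  [load 100/100]
6 discs opened.

6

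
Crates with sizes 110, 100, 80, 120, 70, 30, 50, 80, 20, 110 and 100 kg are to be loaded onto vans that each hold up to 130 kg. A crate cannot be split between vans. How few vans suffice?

8

Total = 120 + 110 + 110 + 100 + 100 + 80 + 80 + 70 + 50 + 30 + 20 = 870 kg.
Lower bound: ⌈870/130⌉ = 7 vans.
Also, 8 crates each exceed 65 kg, and no two of those can share a van, so at least 8 vans are needed.
A packing using 8 vans:
  van 1: 120 = 120
  van 2: 110 + 20 = 130
  van 3: 110 = 110
  van 4: 100 + 30 = 130
  van 5: 100 = 100
  van 6: 80 + 50 = 130
  van 7: 80 = 80
  van 8: 70 = 70
This matches the lower bound, so 8 is optimal.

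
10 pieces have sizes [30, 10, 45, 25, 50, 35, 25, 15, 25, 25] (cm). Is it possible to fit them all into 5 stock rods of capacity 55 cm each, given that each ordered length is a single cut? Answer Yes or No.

Total = 285 cm; ⌈285/55⌉ = 6.
At least 6 stock rods are required, but only 5 are allowed.

No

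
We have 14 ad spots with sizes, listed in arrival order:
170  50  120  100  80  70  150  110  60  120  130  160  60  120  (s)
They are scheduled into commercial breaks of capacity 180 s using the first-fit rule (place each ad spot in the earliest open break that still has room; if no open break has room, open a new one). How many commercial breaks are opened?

9

  170 → break 1 (new)  [load 170/180]
  50 → break 2 (new)  [load 50/180]
  120 → break 2  [load 170/180]
  100 → break 3 (new)  [load 100/180]
  80 → break 3  [load 180/180]
  70 → break 4 (new)  [load 70/180]
  150 → break 5 (new)  [load 150/180]
  110 → break 4  [load 180/180]
  60 → break 6 (new)  [load 60/180]
  120 → break 6  [load 180/180]
  130 → break 7 (new)  [load 130/180]
  160 → break 8 (new)  [load 160/180]
  60 → break 9 (new)  [load 60/180]
  120 → break 9  [load 180/180]
9 commercial breaks opened.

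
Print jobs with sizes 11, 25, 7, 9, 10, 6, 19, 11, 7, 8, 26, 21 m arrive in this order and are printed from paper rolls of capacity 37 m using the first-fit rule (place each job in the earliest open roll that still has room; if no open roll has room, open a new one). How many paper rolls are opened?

5

  11 → roll 1 (new)  [load 11/37]
  25 → roll 1  [load 36/37]
  7 → roll 2 (new)  [load 7/37]
  9 → roll 2  [load 16/37]
  10 → roll 2  [load 26/37]
  6 → roll 2  [load 32/37]
  19 → roll 3 (new)  [load 19/37]
  11 → roll 3  [load 30/37]
  7 → roll 3  [load 37/37]
  8 → roll 4 (new)  [load 8/37]
  26 → roll 4  [load 34/37]
  21 → roll 5 (new)  [load 21/37]
5 paper rolls opened.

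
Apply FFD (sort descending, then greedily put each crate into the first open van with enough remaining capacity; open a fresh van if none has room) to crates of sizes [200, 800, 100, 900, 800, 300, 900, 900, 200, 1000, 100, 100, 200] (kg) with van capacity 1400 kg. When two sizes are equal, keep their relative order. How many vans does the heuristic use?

Sorted descending: 1000, 900, 900, 900, 800, 800, 300, 200, 200, 200, 100, 100, 100.
  1000 → van 1 (new)  [load 1000/1400]
  900 → van 2 (new)  [load 900/1400]
  900 → van 3 (new)  [load 900/1400]
  900 → van 4 (new)  [load 900/1400]
  800 → van 5 (new)  [load 800/1400]
  800 → van 6 (new)  [load 800/1400]
  300 → van 1  [load 1300/1400]
  200 → van 2  [load 1100/1400]
  200 → van 2  [load 1300/1400]
  200 → van 3  [load 1100/1400]
  100 → van 1  [load 1400/1400]
  100 → van 2  [load 1400/1400]
  100 → van 3  [load 1200/1400]
6 vans opened.

6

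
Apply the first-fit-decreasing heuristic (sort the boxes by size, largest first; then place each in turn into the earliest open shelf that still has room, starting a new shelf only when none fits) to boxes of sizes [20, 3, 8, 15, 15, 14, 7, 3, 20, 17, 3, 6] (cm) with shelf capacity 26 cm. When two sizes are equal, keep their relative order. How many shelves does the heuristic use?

Sorted descending: 20, 20, 17, 15, 15, 14, 8, 7, 6, 3, 3, 3.
  20 → shelf 1 (new)  [load 20/26]
  20 → shelf 2 (new)  [load 20/26]
  17 → shelf 3 (new)  [load 17/26]
  15 → shelf 4 (new)  [load 15/26]
  15 → shelf 5 (new)  [load 15/26]
  14 → shelf 6 (new)  [load 14/26]
  8 → shelf 3  [load 25/26]
  7 → shelf 4  [load 22/26]
  6 → shelf 1  [load 26/26]
  3 → shelf 2  [load 23/26]
  3 → shelf 2  [load 26/26]
  3 → shelf 4  [load 25/26]
6 shelves opened.

6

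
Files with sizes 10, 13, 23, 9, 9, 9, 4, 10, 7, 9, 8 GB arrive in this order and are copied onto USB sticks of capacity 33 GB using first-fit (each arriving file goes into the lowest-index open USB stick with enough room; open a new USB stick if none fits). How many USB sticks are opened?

  10 → USB stick 1 (new)  [load 10/33]
  13 → USB stick 1  [load 23/33]
  23 → USB stick 2 (new)  [load 23/33]
  9 → USB stick 1  [load 32/33]
  9 → USB stick 2  [load 32/33]
  9 → USB stick 3 (new)  [load 9/33]
  4 → USB stick 3  [load 13/33]
  10 → USB stick 3  [load 23/33]
  7 → USB stick 3  [load 30/33]
  9 → USB stick 4 (new)  [load 9/33]
  8 → USB stick 4  [load 17/33]
4 USB sticks opened.

4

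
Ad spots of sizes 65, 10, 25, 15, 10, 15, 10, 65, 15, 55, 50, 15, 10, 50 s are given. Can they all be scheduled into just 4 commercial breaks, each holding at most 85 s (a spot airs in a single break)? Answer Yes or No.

No

Total = 410 s; ⌈410/85⌉ = 5.
At least 5 commercial breaks are required, but only 4 are allowed.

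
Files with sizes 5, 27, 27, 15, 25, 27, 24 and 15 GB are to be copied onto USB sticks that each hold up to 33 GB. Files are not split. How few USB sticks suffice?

6

Total = 27 + 27 + 27 + 25 + 24 + 15 + 15 + 5 = 165 GB.
Lower bound: ⌈165/33⌉ = 5 USB sticks.
A packing using 6 USB sticks:
  USB stick 1: 27 + 5 = 32
  USB stick 2: 27 = 27
  USB stick 3: 27 = 27
  USB stick 4: 25 = 25
  USB stick 5: 24 = 24
  USB stick 6: 15 + 15 = 30
No arrangement into 5 USB sticks stays within capacity, so 6 is optimal.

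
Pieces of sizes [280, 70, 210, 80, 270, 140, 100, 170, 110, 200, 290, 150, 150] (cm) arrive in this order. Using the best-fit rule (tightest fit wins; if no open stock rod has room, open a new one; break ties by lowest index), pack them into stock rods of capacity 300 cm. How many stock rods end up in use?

9

  280 → stock rod 1 (new)  [load 280/300]
  70 → stock rod 2 (new)  [load 70/300]
  210 → stock rod 2  [load 280/300]
  80 → stock rod 3 (new)  [load 80/300]
  270 → stock rod 4 (new)  [load 270/300]
  140 → stock rod 3  [load 220/300]
  100 → stock rod 5 (new)  [load 100/300]
  170 → stock rod 5  [load 270/300]
  110 → stock rod 6 (new)  [load 110/300]
  200 → stock rod 7 (new)  [load 200/300]
  290 → stock rod 8 (new)  [load 290/300]
  150 → stock rod 6  [load 260/300]
  150 → stock rod 9 (new)  [load 150/300]
9 stock rods opened.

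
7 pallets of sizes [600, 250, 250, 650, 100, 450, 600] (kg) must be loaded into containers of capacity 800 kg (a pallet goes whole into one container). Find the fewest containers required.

Total = 650 + 600 + 600 + 450 + 250 + 250 + 100 = 2900 kg.
Lower bound: ⌈2900/800⌉ = 4 containers.
A packing using 5 containers:
  container 1: 650 + 100 = 750
  container 2: 600 = 600
  container 3: 600 = 600
  container 4: 450 + 250 = 700
  container 5: 250 = 250
No arrangement into 4 containers stays within capacity, so 5 is optimal.

5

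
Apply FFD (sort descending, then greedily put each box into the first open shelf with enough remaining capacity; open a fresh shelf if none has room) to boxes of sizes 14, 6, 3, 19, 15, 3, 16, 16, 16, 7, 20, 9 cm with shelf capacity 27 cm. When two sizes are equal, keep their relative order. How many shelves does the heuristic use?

Sorted descending: 20, 19, 16, 16, 16, 15, 14, 9, 7, 6, 3, 3.
  20 → shelf 1 (new)  [load 20/27]
  19 → shelf 2 (new)  [load 19/27]
  16 → shelf 3 (new)  [load 16/27]
  16 → shelf 4 (new)  [load 16/27]
  16 → shelf 5 (new)  [load 16/27]
  15 → shelf 6 (new)  [load 15/27]
  14 → shelf 7 (new)  [load 14/27]
  9 → shelf 3  [load 25/27]
  7 → shelf 1  [load 27/27]
  6 → shelf 2  [load 25/27]
  3 → shelf 4  [load 19/27]
  3 → shelf 4  [load 22/27]
7 shelves opened.

7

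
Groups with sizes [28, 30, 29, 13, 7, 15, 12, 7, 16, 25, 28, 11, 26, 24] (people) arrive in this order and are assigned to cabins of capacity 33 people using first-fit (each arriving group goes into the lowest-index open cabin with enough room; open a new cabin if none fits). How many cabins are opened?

10

  28 → cabin 1 (new)  [load 28/33]
  30 → cabin 2 (new)  [load 30/33]
  29 → cabin 3 (new)  [load 29/33]
  13 → cabin 4 (new)  [load 13/33]
  7 → cabin 4  [load 20/33]
  15 → cabin 5 (new)  [load 15/33]
  12 → cabin 4  [load 32/33]
  7 → cabin 5  [load 22/33]
  16 → cabin 6 (new)  [load 16/33]
  25 → cabin 7 (new)  [load 25/33]
  28 → cabin 8 (new)  [load 28/33]
  11 → cabin 5  [load 33/33]
  26 → cabin 9 (new)  [load 26/33]
  24 → cabin 10 (new)  [load 24/33]
10 cabins opened.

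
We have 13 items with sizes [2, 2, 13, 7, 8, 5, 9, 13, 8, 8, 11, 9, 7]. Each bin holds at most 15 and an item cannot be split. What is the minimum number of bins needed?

8

Total = 13 + 13 + 11 + 9 + 9 + 8 + 8 + 8 + 7 + 7 + 5 + 2 + 2 = 102.
Lower bound: ⌈102/15⌉ = 7 bins.
Also, 8 items each exceed 15/2, and no two of those can share a bin, so at least 8 bins are needed.
A packing using 8 bins:
  bin 1: 13 + 2 = 15
  bin 2: 13 + 2 = 15
  bin 3: 11 = 11
  bin 4: 9 + 5 = 14
  bin 5: 9 = 9
  bin 6: 8 + 7 = 15
  bin 7: 8 + 7 = 15
  bin 8: 8 = 8
This matches the lower bound, so 8 is optimal.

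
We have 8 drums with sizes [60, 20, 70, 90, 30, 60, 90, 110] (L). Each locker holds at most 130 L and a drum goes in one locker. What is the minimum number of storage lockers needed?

Total = 110 + 90 + 90 + 70 + 60 + 60 + 30 + 20 = 530 L.
Lower bound: ⌈530/130⌉ = 5 storage lockers.
A packing using 5 storage lockers:
  locker 1: 110 + 20 = 130
  locker 2: 90 + 30 = 120
  locker 3: 90 = 90
  locker 4: 70 + 60 = 130
  locker 5: 60 = 60
This matches the lower bound, so 5 is optimal.

5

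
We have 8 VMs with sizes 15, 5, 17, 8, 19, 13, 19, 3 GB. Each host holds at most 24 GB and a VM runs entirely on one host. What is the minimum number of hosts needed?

Total = 19 + 19 + 17 + 15 + 13 + 8 + 5 + 3 = 99 GB.
Lower bound: ⌈99/24⌉ = 5 hosts.
A packing using 5 hosts:
  host 1: 19 + 5 = 24
  host 2: 19 + 3 = 22
  host 3: 17 = 17
  host 4: 15 + 8 = 23
  host 5: 13 = 13
This matches the lower bound, so 5 is optimal.

5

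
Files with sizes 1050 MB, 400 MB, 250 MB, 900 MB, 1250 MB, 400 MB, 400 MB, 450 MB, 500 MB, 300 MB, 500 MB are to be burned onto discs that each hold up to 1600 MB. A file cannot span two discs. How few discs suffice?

Total = 1250 + 1050 + 900 + 500 + 500 + 450 + 400 + 400 + 400 + 300 + 250 = 6400 MB.
Lower bound: ⌈6400/1600⌉ = 4 discs.
A packing using 5 discs:
  disc 1: 1250 + 300 = 1550
  disc 2: 1050 + 500 = 1550
  disc 3: 900 + 500 = 1400
  disc 4: 450 + 400 + 400 + 250 = 1500
  disc 5: 400 = 400
No arrangement into 4 discs stays within capacity, so 5 is optimal.

5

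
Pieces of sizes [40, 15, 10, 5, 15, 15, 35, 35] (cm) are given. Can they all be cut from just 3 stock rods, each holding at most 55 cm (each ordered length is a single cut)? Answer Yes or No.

Total = 170 cm; ⌈170/55⌉ = 4.
At least 4 stock rods are required, but only 3 are allowed.

No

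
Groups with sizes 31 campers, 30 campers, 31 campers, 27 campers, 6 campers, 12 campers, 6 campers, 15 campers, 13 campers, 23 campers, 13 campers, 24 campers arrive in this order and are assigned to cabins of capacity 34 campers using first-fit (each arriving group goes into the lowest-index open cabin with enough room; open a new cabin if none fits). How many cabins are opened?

8

  31 → cabin 1 (new)  [load 31/34]
  30 → cabin 2 (new)  [load 30/34]
  31 → cabin 3 (new)  [load 31/34]
  27 → cabin 4 (new)  [load 27/34]
  6 → cabin 4  [load 33/34]
  12 → cabin 5 (new)  [load 12/34]
  6 → cabin 5  [load 18/34]
  15 → cabin 5  [load 33/34]
  13 → cabin 6 (new)  [load 13/34]
  23 → cabin 7 (new)  [load 23/34]
  13 → cabin 6  [load 26/34]
  24 → cabin 8 (new)  [load 24/34]
8 cabins opened.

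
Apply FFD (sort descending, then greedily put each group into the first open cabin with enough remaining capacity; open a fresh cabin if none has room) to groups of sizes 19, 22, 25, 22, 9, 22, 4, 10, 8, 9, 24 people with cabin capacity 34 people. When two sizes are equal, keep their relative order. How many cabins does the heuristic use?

6

Sorted descending: 25, 24, 22, 22, 22, 19, 10, 9, 9, 8, 4.
  25 → cabin 1 (new)  [load 25/34]
  24 → cabin 2 (new)  [load 24/34]
  22 → cabin 3 (new)  [load 22/34]
  22 → cabin 4 (new)  [load 22/34]
  22 → cabin 5 (new)  [load 22/34]
  19 → cabin 6 (new)  [load 19/34]
  10 → cabin 2  [load 34/34]
  9 → cabin 1  [load 34/34]
  9 → cabin 3  [load 31/34]
  8 → cabin 4  [load 30/34]
  4 → cabin 4  [load 34/34]
6 cabins opened.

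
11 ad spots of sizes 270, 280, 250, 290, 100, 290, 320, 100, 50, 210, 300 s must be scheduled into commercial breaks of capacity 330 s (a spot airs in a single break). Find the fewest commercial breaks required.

Total = 320 + 300 + 290 + 290 + 280 + 270 + 250 + 210 + 100 + 100 + 50 = 2460 s.
Lower bound: ⌈2460/330⌉ = 8 commercial breaks.
A packing using 9 commercial breaks:
  break 1: 320 = 320
  break 2: 300 = 300
  break 3: 290 = 290
  break 4: 290 = 290
  break 5: 280 + 50 = 330
  break 6: 270 = 270
  break 7: 250 = 250
  break 8: 210 + 100 = 310
  break 9: 100 = 100
No arrangement into 8 commercial breaks stays within capacity, so 9 is optimal.

9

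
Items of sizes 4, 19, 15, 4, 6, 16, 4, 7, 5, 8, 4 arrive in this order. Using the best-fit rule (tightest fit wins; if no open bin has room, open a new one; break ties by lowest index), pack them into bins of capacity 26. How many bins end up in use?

4

  4 → bin 1 (new)  [load 4/26]
  19 → bin 1  [load 23/26]
  15 → bin 2 (new)  [load 15/26]
  4 → bin 2  [load 19/26]
  6 → bin 2  [load 25/26]
  16 → bin 3 (new)  [load 16/26]
  4 → bin 3  [load 20/26]
  7 → bin 4 (new)  [load 7/26]
  5 → bin 3  [load 25/26]
  8 → bin 4  [load 15/26]
  4 → bin 4  [load 19/26]
4 bins opened.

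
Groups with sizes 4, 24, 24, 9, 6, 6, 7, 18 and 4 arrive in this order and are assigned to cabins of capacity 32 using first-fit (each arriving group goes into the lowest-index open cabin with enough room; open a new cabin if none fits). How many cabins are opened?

  4 → cabin 1 (new)  [load 4/32]
  24 → cabin 1  [load 28/32]
  24 → cabin 2 (new)  [load 24/32]
  9 → cabin 3 (new)  [load 9/32]
  6 → cabin 2  [load 30/32]
  6 → cabin 3  [load 15/32]
  7 → cabin 3  [load 22/32]
  18 → cabin 4 (new)  [load 18/32]
  4 → cabin 1  [load 32/32]
4 cabins opened.

4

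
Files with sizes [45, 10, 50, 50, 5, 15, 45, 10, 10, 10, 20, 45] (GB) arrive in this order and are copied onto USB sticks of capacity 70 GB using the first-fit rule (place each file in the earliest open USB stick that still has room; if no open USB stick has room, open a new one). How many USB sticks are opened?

5

  45 → USB stick 1 (new)  [load 45/70]
  10 → USB stick 1  [load 55/70]
  50 → USB stick 2 (new)  [load 50/70]
  50 → USB stick 3 (new)  [load 50/70]
  5 → USB stick 1  [load 60/70]
  15 → USB stick 2  [load 65/70]
  45 → USB stick 4 (new)  [load 45/70]
  10 → USB stick 1  [load 70/70]
  10 → USB stick 3  [load 60/70]
  10 → USB stick 3  [load 70/70]
  20 → USB stick 4  [load 65/70]
  45 → USB stick 5 (new)  [load 45/70]
5 USB sticks opened.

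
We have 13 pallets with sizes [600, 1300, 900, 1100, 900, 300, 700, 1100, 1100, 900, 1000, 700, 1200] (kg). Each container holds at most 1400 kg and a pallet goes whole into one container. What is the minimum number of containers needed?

11

Total = 1300 + 1200 + 1100 + 1100 + 1100 + 1000 + 900 + 900 + 900 + 700 + 700 + 600 + 300 = 11800 kg.
Lower bound: ⌈11800/1400⌉ = 9 containers.
A packing using 11 containers:
  container 1: 1300 = 1300
  container 2: 1200 = 1200
  container 3: 1100 + 300 = 1400
  container 4: 1100 = 1100
  container 5: 1100 = 1100
  container 6: 1000 = 1000
  container 7: 900 = 900
  container 8: 900 = 900
  container 9: 900 = 900
  container 10: 700 + 700 = 1400
  container 11: 600 = 600
No arrangement into 10 containers stays within capacity, so 11 is optimal.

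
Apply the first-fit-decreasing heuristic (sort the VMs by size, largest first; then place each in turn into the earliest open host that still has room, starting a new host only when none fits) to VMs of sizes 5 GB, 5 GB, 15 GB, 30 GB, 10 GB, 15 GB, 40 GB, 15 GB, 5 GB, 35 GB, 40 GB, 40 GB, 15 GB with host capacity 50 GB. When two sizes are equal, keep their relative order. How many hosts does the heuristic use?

Sorted descending: 40, 40, 40, 35, 30, 15, 15, 15, 15, 10, 5, 5, 5.
  40 → host 1 (new)  [load 40/50]
  40 → host 2 (new)  [load 40/50]
  40 → host 3 (new)  [load 40/50]
  35 → host 4 (new)  [load 35/50]
  30 → host 5 (new)  [load 30/50]
  15 → host 4  [load 50/50]
  15 → host 5  [load 45/50]
  15 → host 6 (new)  [load 15/50]
  15 → host 6  [load 30/50]
  10 → host 1  [load 50/50]
  5 → host 2  [load 45/50]
  5 → host 2  [load 50/50]
  5 → host 3  [load 45/50]
6 hosts opened.

6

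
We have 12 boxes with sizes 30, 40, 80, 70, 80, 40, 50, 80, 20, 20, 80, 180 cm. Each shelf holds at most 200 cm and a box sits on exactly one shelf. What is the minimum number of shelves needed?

Total = 180 + 80 + 80 + 80 + 80 + 70 + 50 + 40 + 40 + 30 + 20 + 20 = 770 cm.
Lower bound: ⌈770/200⌉ = 4 shelves.
A packing using 4 shelves:
  shelf 1: 180 + 20 = 200
  shelf 2: 80 + 80 + 40 = 200
  shelf 3: 80 + 80 + 40 = 200
  shelf 4: 70 + 50 + 30 + 20 = 170
This matches the lower bound, so 4 is optimal.

4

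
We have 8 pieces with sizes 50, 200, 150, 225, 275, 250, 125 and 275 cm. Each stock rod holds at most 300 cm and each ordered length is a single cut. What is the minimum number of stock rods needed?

6

Total = 275 + 275 + 250 + 225 + 200 + 150 + 125 + 50 = 1550 cm.
Lower bound: ⌈1550/300⌉ = 6 stock rods.
A packing using 6 stock rods:
  stock rod 1: 275 = 275
  stock rod 2: 275 = 275
  stock rod 3: 250 + 50 = 300
  stock rod 4: 225 = 225
  stock rod 5: 200 = 200
  stock rod 6: 150 + 125 = 275
This matches the lower bound, so 6 is optimal.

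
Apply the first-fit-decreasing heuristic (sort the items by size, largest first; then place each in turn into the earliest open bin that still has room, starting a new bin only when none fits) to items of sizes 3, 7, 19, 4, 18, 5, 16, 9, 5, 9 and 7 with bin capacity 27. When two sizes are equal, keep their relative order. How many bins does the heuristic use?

Sorted descending: 19, 18, 16, 9, 9, 7, 7, 5, 5, 4, 3.
  19 → bin 1 (new)  [load 19/27]
  18 → bin 2 (new)  [load 18/27]
  16 → bin 3 (new)  [load 16/27]
  9 → bin 2  [load 27/27]
  9 → bin 3  [load 25/27]
  7 → bin 1  [load 26/27]
  7 → bin 4 (new)  [load 7/27]
  5 → bin 4  [load 12/27]
  5 → bin 4  [load 17/27]
  4 → bin 4  [load 21/27]
  3 → bin 4  [load 24/27]
4 bins opened.

4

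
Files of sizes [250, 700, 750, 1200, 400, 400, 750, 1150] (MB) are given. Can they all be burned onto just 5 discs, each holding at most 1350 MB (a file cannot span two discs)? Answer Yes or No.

A valid assignment using 5 discs:
  disc 1: 1200 = 1200
  disc 2: 1150 = 1150
  disc 3: 750 + 400 = 1150
  disc 4: 750 + 400 = 1150
  disc 5: 700 + 250 = 950
Every load is within 1350 MB, so 5 discs suffice.

Yes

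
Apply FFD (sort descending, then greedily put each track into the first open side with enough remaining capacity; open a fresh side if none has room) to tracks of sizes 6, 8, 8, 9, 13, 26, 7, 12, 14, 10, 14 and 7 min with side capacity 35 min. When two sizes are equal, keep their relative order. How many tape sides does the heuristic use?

Sorted descending: 26, 14, 14, 13, 12, 10, 9, 8, 8, 7, 7, 6.
  26 → side 1 (new)  [load 26/35]
  14 → side 2 (new)  [load 14/35]
  14 → side 2  [load 28/35]
  13 → side 3 (new)  [load 13/35]
  12 → side 3  [load 25/35]
  10 → side 3  [load 35/35]
  9 → side 1  [load 35/35]
  8 → side 4 (new)  [load 8/35]
  8 → side 4  [load 16/35]
  7 → side 2  [load 35/35]
  7 → side 4  [load 23/35]
  6 → side 4  [load 29/35]
4 tape sides opened.

4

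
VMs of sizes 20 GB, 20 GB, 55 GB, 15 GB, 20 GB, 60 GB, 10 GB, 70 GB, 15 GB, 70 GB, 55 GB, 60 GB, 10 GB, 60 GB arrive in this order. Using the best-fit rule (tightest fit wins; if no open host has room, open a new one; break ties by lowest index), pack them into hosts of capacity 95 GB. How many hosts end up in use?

  20 → host 1 (new)  [load 20/95]
  20 → host 1  [load 40/95]
  55 → host 1  [load 95/95]
  15 → host 2 (new)  [load 15/95]
  20 → host 2  [load 35/95]
  60 → host 2  [load 95/95]
  10 → host 3 (new)  [load 10/95]
  70 → host 3  [load 80/95]
  15 → host 3  [load 95/95]
  70 → host 4 (new)  [load 70/95]
  55 → host 5 (new)  [load 55/95]
  60 → host 6 (new)  [load 60/95]
  10 → host 4  [load 80/95]
  60 → host 7 (new)  [load 60/95]
7 hosts opened.

7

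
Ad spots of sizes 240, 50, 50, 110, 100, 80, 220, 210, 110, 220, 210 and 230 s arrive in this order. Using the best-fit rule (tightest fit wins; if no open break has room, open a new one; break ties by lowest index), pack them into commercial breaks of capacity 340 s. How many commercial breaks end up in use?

  240 → break 1 (new)  [load 240/340]
  50 → break 1  [load 290/340]
  50 → break 1  [load 340/340]
  110 → break 2 (new)  [load 110/340]
  100 → break 2  [load 210/340]
  80 → break 2  [load 290/340]
  220 → break 3 (new)  [load 220/340]
  210 → break 4 (new)  [load 210/340]
  110 → break 3  [load 330/340]
  220 → break 5 (new)  [load 220/340]
  210 → break 6 (new)  [load 210/340]
  230 → break 7 (new)  [load 230/340]
7 commercial breaks opened.

7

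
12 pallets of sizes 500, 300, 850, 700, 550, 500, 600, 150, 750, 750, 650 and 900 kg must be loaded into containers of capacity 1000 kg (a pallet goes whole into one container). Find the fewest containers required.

Total = 900 + 850 + 750 + 750 + 700 + 650 + 600 + 550 + 500 + 500 + 300 + 150 = 7200 kg.
Lower bound: ⌈7200/1000⌉ = 8 containers.
A packing using 9 containers:
  container 1: 900 = 900
  container 2: 850 + 150 = 1000
  container 3: 750 = 750
  container 4: 750 = 750
  container 5: 700 + 300 = 1000
  container 6: 650 = 650
  container 7: 600 = 600
  container 8: 550 = 550
  container 9: 500 + 500 = 1000
No arrangement into 8 containers stays within capacity, so 9 is optimal.

9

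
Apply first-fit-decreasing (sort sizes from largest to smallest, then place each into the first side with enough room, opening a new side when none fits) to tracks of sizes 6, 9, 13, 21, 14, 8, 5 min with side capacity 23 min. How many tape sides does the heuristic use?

4

Sorted descending: 21, 14, 13, 9, 8, 6, 5.
  21 → side 1 (new)  [load 21/23]
  14 → side 2 (new)  [load 14/23]
  13 → side 3 (new)  [load 13/23]
  9 → side 2  [load 23/23]
  8 → side 3  [load 21/23]
  6 → side 4 (new)  [load 6/23]
  5 → side 4  [load 11/23]
4 tape sides opened.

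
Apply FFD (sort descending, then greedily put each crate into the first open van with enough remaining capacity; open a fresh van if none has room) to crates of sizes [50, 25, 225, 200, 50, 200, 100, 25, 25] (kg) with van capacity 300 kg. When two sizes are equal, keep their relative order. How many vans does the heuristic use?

3

Sorted descending: 225, 200, 200, 100, 50, 50, 25, 25, 25.
  225 → van 1 (new)  [load 225/300]
  200 → van 2 (new)  [load 200/300]
  200 → van 3 (new)  [load 200/300]
  100 → van 2  [load 300/300]
  50 → van 1  [load 275/300]
  50 → van 3  [load 250/300]
  25 → van 1  [load 300/300]
  25 → van 3  [load 275/300]
  25 → van 3  [load 300/300]
3 vans opened.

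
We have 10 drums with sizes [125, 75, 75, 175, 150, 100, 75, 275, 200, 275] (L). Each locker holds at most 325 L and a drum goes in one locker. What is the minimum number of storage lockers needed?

5

Total = 275 + 275 + 200 + 175 + 150 + 125 + 100 + 75 + 75 + 75 = 1525 L.
Lower bound: ⌈1525/325⌉ = 5 storage lockers.
A packing using 5 storage lockers:
  locker 1: 275 = 275
  locker 2: 275 = 275
  locker 3: 200 + 125 = 325
  locker 4: 175 + 150 = 325
  locker 5: 100 + 75 + 75 + 75 = 325
This matches the lower bound, so 5 is optimal.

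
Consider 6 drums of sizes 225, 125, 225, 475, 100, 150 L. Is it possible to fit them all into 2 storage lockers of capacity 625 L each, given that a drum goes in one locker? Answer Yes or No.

No

Total = 1300 L; ⌈1300/625⌉ = 3.
At least 3 storage lockers are required, but only 2 are allowed.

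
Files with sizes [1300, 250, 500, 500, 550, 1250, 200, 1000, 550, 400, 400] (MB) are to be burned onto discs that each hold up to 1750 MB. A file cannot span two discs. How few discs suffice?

4

Total = 1300 + 1250 + 1000 + 550 + 550 + 500 + 500 + 400 + 400 + 250 + 200 = 6900 MB.
Lower bound: ⌈6900/1750⌉ = 4 discs.
A packing using 4 discs:
  disc 1: 1300 + 400 = 1700
  disc 2: 1250 + 500 = 1750
  disc 3: 1000 + 550 + 200 = 1750
  disc 4: 550 + 500 + 400 + 250 = 1700
This matches the lower bound, so 4 is optimal.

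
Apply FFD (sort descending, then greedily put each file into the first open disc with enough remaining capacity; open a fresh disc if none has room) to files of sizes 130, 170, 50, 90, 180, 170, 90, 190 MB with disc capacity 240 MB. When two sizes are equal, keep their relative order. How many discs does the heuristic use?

Sorted descending: 190, 180, 170, 170, 130, 90, 90, 50.
  190 → disc 1 (new)  [load 190/240]
  180 → disc 2 (new)  [load 180/240]
  170 → disc 3 (new)  [load 170/240]
  170 → disc 4 (new)  [load 170/240]
  130 → disc 5 (new)  [load 130/240]
  90 → disc 5  [load 220/240]
  90 → disc 6 (new)  [load 90/240]
  50 → disc 1  [load 240/240]
6 discs opened.

6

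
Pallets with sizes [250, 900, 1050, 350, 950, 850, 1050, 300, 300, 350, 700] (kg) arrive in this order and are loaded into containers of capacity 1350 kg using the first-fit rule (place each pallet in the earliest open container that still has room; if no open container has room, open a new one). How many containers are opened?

6

  250 → container 1 (new)  [load 250/1350]
  900 → container 1  [load 1150/1350]
  1050 → container 2 (new)  [load 1050/1350]
  350 → container 3 (new)  [load 350/1350]
  950 → container 3  [load 1300/1350]
  850 → container 4 (new)  [load 850/1350]
  1050 → container 5 (new)  [load 1050/1350]
  300 → container 2  [load 1350/1350]
  300 → container 4  [load 1150/1350]
  350 → container 6 (new)  [load 350/1350]
  700 → container 6  [load 1050/1350]
6 containers opened.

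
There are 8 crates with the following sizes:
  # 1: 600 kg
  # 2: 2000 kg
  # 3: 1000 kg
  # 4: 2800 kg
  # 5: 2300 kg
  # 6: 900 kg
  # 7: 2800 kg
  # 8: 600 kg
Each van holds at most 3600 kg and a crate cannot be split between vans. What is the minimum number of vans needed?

Total = 2800 + 2800 + 2300 + 2000 + 1000 + 900 + 600 + 600 = 13000 kg.
Lower bound: ⌈13000/3600⌉ = 4 vans.
A packing using 4 vans:
  van 1: 2800 + 600 = 3400
  van 2: 2800 + 600 = 3400
  van 3: 2300 + 1000 = 3300
  van 4: 2000 + 900 = 2900
This matches the lower bound, so 4 is optimal.

4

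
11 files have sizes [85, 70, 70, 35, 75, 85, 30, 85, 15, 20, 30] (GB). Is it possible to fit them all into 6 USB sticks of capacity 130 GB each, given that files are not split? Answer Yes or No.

A valid assignment using 6 USB sticks:
  USB stick 1: 85 + 35 = 120
  USB stick 2: 85 + 30 + 15 = 130
  USB stick 3: 85 + 30 = 115
  USB stick 4: 75 + 20 = 95
  USB stick 5: 70 = 70
  USB stick 6: 70 = 70
Every load is within 130 GB, so 6 USB sticks suffice.

Yes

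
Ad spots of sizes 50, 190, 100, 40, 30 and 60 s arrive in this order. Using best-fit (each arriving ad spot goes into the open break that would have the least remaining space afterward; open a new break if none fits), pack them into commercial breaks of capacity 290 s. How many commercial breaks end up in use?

  50 → break 1 (new)  [load 50/290]
  190 → break 1  [load 240/290]
  100 → break 2 (new)  [load 100/290]
  40 → break 1  [load 280/290]
  30 → break 2  [load 130/290]
  60 → break 2  [load 190/290]
2 commercial breaks opened.

2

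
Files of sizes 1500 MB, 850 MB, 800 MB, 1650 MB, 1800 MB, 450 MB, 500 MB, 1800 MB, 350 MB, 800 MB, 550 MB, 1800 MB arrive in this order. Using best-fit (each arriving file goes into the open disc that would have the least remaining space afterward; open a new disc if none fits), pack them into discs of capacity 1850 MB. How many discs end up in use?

  1500 → disc 1 (new)  [load 1500/1850]
  850 → disc 2 (new)  [load 850/1850]
  800 → disc 2  [load 1650/1850]
  1650 → disc 3 (new)  [load 1650/1850]
  1800 → disc 4 (new)  [load 1800/1850]
  450 → disc 5 (new)  [load 450/1850]
  500 → disc 5  [load 950/1850]
  1800 → disc 6 (new)  [load 1800/1850]
  350 → disc 1  [load 1850/1850]
  800 → disc 5  [load 1750/1850]
  550 → disc 7 (new)  [load 550/1850]
  1800 → disc 8 (new)  [load 1800/1850]
8 discs opened.

8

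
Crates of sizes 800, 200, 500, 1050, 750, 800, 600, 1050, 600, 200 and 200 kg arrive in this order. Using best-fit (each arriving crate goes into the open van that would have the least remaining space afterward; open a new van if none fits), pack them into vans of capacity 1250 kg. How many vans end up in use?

6

  800 → van 1 (new)  [load 800/1250]
  200 → van 1  [load 1000/1250]
  500 → van 2 (new)  [load 500/1250]
  1050 → van 3 (new)  [load 1050/1250]
  750 → van 2  [load 1250/1250]
  800 → van 4 (new)  [load 800/1250]
  600 → van 5 (new)  [load 600/1250]
  1050 → van 6 (new)  [load 1050/1250]
  600 → van 5  [load 1200/1250]
  200 → van 3  [load 1250/1250]
  200 → van 6  [load 1250/1250]
6 vans opened.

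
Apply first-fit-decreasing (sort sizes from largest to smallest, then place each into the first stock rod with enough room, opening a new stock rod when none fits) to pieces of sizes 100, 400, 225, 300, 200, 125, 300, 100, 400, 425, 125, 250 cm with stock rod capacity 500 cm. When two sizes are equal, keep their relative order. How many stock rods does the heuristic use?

Sorted descending: 425, 400, 400, 300, 300, 250, 225, 200, 125, 125, 100, 100.
  425 → stock rod 1 (new)  [load 425/500]
  400 → stock rod 2 (new)  [load 400/500]
  400 → stock rod 3 (new)  [load 400/500]
  300 → stock rod 4 (new)  [load 300/500]
  300 → stock rod 5 (new)  [load 300/500]
  250 → stock rod 6 (new)  [load 250/500]
  225 → stock rod 6  [load 475/500]
  200 → stock rod 4  [load 500/500]
  125 → stock rod 5  [load 425/500]
  125 → stock rod 7 (new)  [load 125/500]
  100 → stock rod 2  [load 500/500]
  100 → stock rod 3  [load 500/500]
7 stock rods opened.

7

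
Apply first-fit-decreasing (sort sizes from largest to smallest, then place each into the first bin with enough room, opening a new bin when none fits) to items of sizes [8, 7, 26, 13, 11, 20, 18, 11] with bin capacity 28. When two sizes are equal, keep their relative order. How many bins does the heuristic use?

5

Sorted descending: 26, 20, 18, 13, 11, 11, 8, 7.
  26 → bin 1 (new)  [load 26/28]
  20 → bin 2 (new)  [load 20/28]
  18 → bin 3 (new)  [load 18/28]
  13 → bin 4 (new)  [load 13/28]
  11 → bin 4  [load 24/28]
  11 → bin 5 (new)  [load 11/28]
  8 → bin 2  [load 28/28]
  7 → bin 3  [load 25/28]
5 bins opened.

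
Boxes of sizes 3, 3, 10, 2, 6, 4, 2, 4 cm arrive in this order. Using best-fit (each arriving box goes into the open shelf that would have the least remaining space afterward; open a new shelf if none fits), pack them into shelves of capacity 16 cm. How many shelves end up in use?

3

  3 → shelf 1 (new)  [load 3/16]
  3 → shelf 1  [load 6/16]
  10 → shelf 1  [load 16/16]
  2 → shelf 2 (new)  [load 2/16]
  6 → shelf 2  [load 8/16]
  4 → shelf 2  [load 12/16]
  2 → shelf 2  [load 14/16]
  4 → shelf 3 (new)  [load 4/16]
3 shelves opened.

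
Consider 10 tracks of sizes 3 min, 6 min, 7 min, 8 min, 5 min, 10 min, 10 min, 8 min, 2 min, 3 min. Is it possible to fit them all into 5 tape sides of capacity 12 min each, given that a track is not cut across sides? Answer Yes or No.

Total = 62 min; ⌈62/12⌉ = 6.
At least 6 tape sides are required, but only 5 are allowed.

No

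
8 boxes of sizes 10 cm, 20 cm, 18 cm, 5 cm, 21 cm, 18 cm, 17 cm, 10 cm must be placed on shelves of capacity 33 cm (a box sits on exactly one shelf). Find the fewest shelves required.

5

Total = 21 + 20 + 18 + 18 + 17 + 10 + 10 + 5 = 119 cm.
Lower bound: ⌈119/33⌉ = 4 shelves.
Also, 5 boxes each exceed 33/2 cm, and no two of those can share a shelf, so at least 5 shelves are needed.
A packing using 5 shelves:
  shelf 1: 21 + 10 = 31
  shelf 2: 20 + 10 = 30
  shelf 3: 18 + 5 = 23
  shelf 4: 18 = 18
  shelf 5: 17 = 17
This matches the lower bound, so 5 is optimal.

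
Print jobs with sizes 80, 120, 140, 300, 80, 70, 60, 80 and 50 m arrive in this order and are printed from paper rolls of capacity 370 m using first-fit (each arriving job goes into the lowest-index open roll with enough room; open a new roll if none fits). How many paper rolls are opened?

  80 → roll 1 (new)  [load 80/370]
  120 → roll 1  [load 200/370]
  140 → roll 1  [load 340/370]
  300 → roll 2 (new)  [load 300/370]
  80 → roll 3 (new)  [load 80/370]
  70 → roll 2  [load 370/370]
  60 → roll 3  [load 140/370]
  80 → roll 3  [load 220/370]
  50 → roll 3  [load 270/370]
3 paper rolls opened.

3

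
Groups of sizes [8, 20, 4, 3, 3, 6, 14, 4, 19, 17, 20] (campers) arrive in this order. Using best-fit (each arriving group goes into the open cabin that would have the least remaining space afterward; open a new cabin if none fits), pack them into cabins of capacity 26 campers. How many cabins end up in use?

  8 → cabin 1 (new)  [load 8/26]
  20 → cabin 2 (new)  [load 20/26]
  4 → cabin 2  [load 24/26]
  3 → cabin 1  [load 11/26]
  3 → cabin 1  [load 14/26]
  6 → cabin 1  [load 20/26]
  14 → cabin 3 (new)  [load 14/26]
  4 → cabin 1  [load 24/26]
  19 → cabin 4 (new)  [load 19/26]
  17 → cabin 5 (new)  [load 17/26]
  20 → cabin 6 (new)  [load 20/26]
6 cabins opened.

6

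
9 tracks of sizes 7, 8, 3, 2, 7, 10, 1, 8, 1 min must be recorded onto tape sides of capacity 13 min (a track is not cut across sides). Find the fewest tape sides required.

Total = 10 + 8 + 8 + 7 + 7 + 3 + 2 + 1 + 1 = 47 min.
Lower bound: ⌈47/13⌉ = 4 tape sides.
Also, 5 tracks each exceed 13/2 min, and no two of those can share a side, so at least 5 tape sides are needed.
A packing using 5 tape sides:
  side 1: 10 + 3 = 13
  side 2: 8 + 2 + 1 + 1 = 12
  side 3: 8 = 8
  side 4: 7 = 7
  side 5: 7 = 7
This matches the lower bound, so 5 is optimal.

5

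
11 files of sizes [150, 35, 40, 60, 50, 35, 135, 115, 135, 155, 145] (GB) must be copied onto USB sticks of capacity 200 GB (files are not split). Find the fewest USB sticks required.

6

Total = 155 + 150 + 145 + 135 + 135 + 115 + 60 + 50 + 40 + 35 + 35 = 1055 GB.
Lower bound: ⌈1055/200⌉ = 6 USB sticks.
A packing using 6 USB sticks:
  USB stick 1: 155 + 40 = 195
  USB stick 2: 150 + 50 = 200
  USB stick 3: 145 + 35 = 180
  USB stick 4: 135 + 60 = 195
  USB stick 5: 135 + 35 = 170
  USB stick 6: 115 = 115
This matches the lower bound, so 6 is optimal.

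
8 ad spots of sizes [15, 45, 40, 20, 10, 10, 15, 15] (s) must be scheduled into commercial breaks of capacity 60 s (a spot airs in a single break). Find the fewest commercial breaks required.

3

Total = 45 + 40 + 20 + 15 + 15 + 15 + 10 + 10 = 170 s.
Lower bound: ⌈170/60⌉ = 3 commercial breaks.
A packing using 3 commercial breaks:
  break 1: 45 + 15 = 60
  break 2: 40 + 20 = 60
  break 3: 15 + 15 + 10 + 10 = 50
This matches the lower bound, so 3 is optimal.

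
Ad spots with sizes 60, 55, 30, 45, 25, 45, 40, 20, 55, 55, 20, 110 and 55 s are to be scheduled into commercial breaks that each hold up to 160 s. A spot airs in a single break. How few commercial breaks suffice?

Total = 110 + 60 + 55 + 55 + 55 + 55 + 45 + 45 + 40 + 30 + 25 + 20 + 20 = 615 s.
Lower bound: ⌈615/160⌉ = 4 commercial breaks.
A packing using 4 commercial breaks:
  break 1: 110 + 45 = 155
  break 2: 60 + 55 + 45 = 160
  break 3: 55 + 55 + 40 = 150
  break 4: 55 + 30 + 25 + 20 + 20 = 150
This matches the lower bound, so 4 is optimal.

4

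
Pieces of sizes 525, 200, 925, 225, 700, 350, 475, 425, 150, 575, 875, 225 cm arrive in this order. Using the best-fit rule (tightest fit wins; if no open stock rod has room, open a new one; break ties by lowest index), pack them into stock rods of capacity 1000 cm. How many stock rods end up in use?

  525 → stock rod 1 (new)  [load 525/1000]
  200 → stock rod 1  [load 725/1000]
  925 → stock rod 2 (new)  [load 925/1000]
  225 → stock rod 1  [load 950/1000]
  700 → stock rod 3 (new)  [load 700/1000]
  350 → stock rod 4 (new)  [load 350/1000]
  475 → stock rod 4  [load 825/1000]
  425 → stock rod 5 (new)  [load 425/1000]
  150 → stock rod 4  [load 975/1000]
  575 → stock rod 5  [load 1000/1000]
  875 → stock rod 6 (new)  [load 875/1000]
  225 → stock rod 3  [load 925/1000]
6 stock rods opened.

6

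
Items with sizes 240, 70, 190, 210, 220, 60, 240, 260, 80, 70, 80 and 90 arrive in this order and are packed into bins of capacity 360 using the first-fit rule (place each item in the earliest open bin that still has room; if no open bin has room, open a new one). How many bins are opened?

6

  240 → bin 1 (new)  [load 240/360]
  70 → bin 1  [load 310/360]
  190 → bin 2 (new)  [load 190/360]
  210 → bin 3 (new)  [load 210/360]
  220 → bin 4 (new)  [load 220/360]
  60 → bin 2  [load 250/360]
  240 → bin 5 (new)  [load 240/360]
  260 → bin 6 (new)  [load 260/360]
  80 → bin 2  [load 330/360]
  70 → bin 3  [load 280/360]
  80 → bin 3  [load 360/360]
  90 → bin 4  [load 310/360]
6 bins opened.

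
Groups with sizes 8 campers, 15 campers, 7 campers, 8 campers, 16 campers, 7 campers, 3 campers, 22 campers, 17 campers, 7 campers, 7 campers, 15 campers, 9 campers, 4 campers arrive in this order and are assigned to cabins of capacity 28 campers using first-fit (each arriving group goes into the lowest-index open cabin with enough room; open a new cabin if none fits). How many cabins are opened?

  8 → cabin 1 (new)  [load 8/28]
  15 → cabin 1  [load 23/28]
  7 → cabin 2 (new)  [load 7/28]
  8 → cabin 2  [load 15/28]
  16 → cabin 3 (new)  [load 16/28]
  7 → cabin 2  [load 22/28]
  3 → cabin 1  [load 26/28]
  22 → cabin 4 (new)  [load 22/28]
  17 → cabin 5 (new)  [load 17/28]
  7 → cabin 3  [load 23/28]
  7 → cabin 5  [load 24/28]
  15 → cabin 6 (new)  [load 15/28]
  9 → cabin 6  [load 24/28]
  4 → cabin 2  [load 26/28]
6 cabins opened.

6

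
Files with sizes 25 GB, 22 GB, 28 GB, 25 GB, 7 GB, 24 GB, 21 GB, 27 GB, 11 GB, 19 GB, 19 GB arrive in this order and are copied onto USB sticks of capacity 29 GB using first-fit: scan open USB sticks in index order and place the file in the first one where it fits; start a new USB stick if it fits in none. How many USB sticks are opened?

10

  25 → USB stick 1 (new)  [load 25/29]
  22 → USB stick 2 (new)  [load 22/29]
  28 → USB stick 3 (new)  [load 28/29]
  25 → USB stick 4 (new)  [load 25/29]
  7 → USB stick 2  [load 29/29]
  24 → USB stick 5 (new)  [load 24/29]
  21 → USB stick 6 (new)  [load 21/29]
  27 → USB stick 7 (new)  [load 27/29]
  11 → USB stick 8 (new)  [load 11/29]
  19 → USB stick 9 (new)  [load 19/29]
  19 → USB stick 10 (new)  [load 19/29]
10 USB sticks opened.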